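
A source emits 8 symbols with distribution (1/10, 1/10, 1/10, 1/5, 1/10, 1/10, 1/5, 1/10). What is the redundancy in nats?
0.0541 nats

Redundancy measures how far a source is from maximum entropy:
R = H_max - H(X)

Maximum entropy for 8 symbols: H_max = log_e(8) = 2.0794 nats
Actual entropy: H(X) = 2.0253 nats
Redundancy: R = 2.0794 - 2.0253 = 0.0541 nats

This redundancy represents potential for compression: the source could be compressed by 0.0541 nats per symbol.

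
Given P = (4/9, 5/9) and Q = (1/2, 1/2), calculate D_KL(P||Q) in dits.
0.0027 dits

KL divergence: D_KL(P||Q) = Σ p(x) log(p(x)/q(x))

Computing term by term:
  x=0: 4/9 × log_10[(4/9)/(1/2)] = 4/9 × -0.0512 = -0.0227
  x=1: 5/9 × log_10[(5/9)/(1/2)] = 5/9 × 0.0458 = 0.0254

D_KL(P||Q) = 0.0027 dits

Note: KL divergence is always non-negative and equals 0 iff P = Q.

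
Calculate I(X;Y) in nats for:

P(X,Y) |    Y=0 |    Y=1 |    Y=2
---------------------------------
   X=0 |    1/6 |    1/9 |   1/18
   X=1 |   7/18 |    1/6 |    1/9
0.0041 nats

Mutual information: I(X;Y) = H(X) + H(Y) - H(X,Y)

Marginals:
P(X) = (1/3, 2/3), H(X) = 0.6365 nats
P(Y) = (5/9, 5/18, 1/6), H(Y) = 0.9810 nats

Joint entropy: H(X,Y) = 1.6134 nats

I(X;Y) = 0.6365 + 0.9810 - 1.6134 = 0.0041 nats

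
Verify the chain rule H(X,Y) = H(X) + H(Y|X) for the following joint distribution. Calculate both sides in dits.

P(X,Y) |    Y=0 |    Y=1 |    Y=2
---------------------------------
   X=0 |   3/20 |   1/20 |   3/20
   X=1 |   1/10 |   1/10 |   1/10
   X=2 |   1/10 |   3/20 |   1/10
H(X,Y) = 0.9358, H(X) = 0.4760, H(Y|X) = 0.4598 (all in dits)

Chain rule: H(X,Y) = H(X) + H(Y|X)

Left side — joint entropy directly:
H(X,Y) = -Σ p(x,y) log p(x,y) = 0.9358 dits

Right side — compute H(Y|X) from the conditional distributions:
P(X) = (7/20, 3/10, 7/20), so H(X) = 0.4760 dits
H(Y|X) = Σ_x P(X=x) · H(Y|X=x):
  P(Y|X=0) = (3/7, 1/7, 3/7), H(Y|X=0) = 0.4361, weight P(X=0) = 7/20
  P(Y|X=1) = (1/3, 1/3, 1/3), H(Y|X=1) = 0.4771, weight P(X=1) = 3/10
  P(Y|X=2) = (2/7, 3/7, 2/7), H(Y|X=2) = 0.4686, weight P(X=2) = 7/20
H(Y|X) = 0.4598 dits

H(X) + H(Y|X) = 0.4760 + 0.4598 = 0.9358 dits

Both sides equal 0.9358 dits. ✓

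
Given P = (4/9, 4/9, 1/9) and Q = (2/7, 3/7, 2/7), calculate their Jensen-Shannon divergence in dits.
0.0124 dits

Jensen-Shannon divergence is:
JSD(P||Q) = 0.5 × D_KL(P||M) + 0.5 × D_KL(Q||M)
where M = 0.5 × (P + Q) is the mixture distribution.

M = 0.5 × (4/9, 4/9, 1/9) + 0.5 × (2/7, 3/7, 2/7) = (0.365079, 0.436508, 0.198413)

D_KL(P||M) = 0.0135 dits
D_KL(Q||M) = 0.0114 dits

JSD(P||Q) = 0.5 × 0.0135 + 0.5 × 0.0114 = 0.0124 dits

Unlike KL divergence, JSD is symmetric and bounded: 0 ≤ JSD ≤ log(2).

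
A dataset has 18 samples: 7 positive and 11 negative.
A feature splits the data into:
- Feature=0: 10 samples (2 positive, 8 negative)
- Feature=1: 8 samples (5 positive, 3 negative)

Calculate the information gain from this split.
0.1388 bits

Information Gain = H(Y) - H(Y|Feature)

Before split:
P(positive) = 7/18 = 0.3889
H(Y) = 0.9641 bits

After split:
Feature=0: H = 0.7219 bits (weight = 10/18)
Feature=1: H = 0.9544 bits (weight = 8/18)
H(Y|Feature) = (10/18)×0.7219 + (8/18)×0.9544 = 0.8253 bits

Information Gain = 0.9641 - 0.8253 = 0.1388 bits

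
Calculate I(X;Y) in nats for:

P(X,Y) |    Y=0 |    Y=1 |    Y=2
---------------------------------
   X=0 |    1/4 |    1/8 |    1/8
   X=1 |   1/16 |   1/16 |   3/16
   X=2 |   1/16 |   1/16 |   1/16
0.0594 nats

Mutual information: I(X;Y) = H(X) + H(Y) - H(X,Y)

Marginals:
P(X) = (1/2, 5/16, 3/16), H(X) = 1.0239 nats
P(Y) = (3/8, 1/4, 3/8), H(Y) = 1.0822 nats

Joint entropy: H(X,Y) = 2.0467 nats

I(X;Y) = 1.0239 + 1.0822 - 2.0467 = 0.0594 nats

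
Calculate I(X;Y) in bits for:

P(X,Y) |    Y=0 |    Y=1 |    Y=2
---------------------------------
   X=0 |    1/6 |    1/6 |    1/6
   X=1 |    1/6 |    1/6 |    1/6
0.0000 bits

Mutual information: I(X;Y) = H(X) + H(Y) - H(X,Y)

Marginals:
P(X) = (1/2, 1/2), H(X) = 1.0000 bits
P(Y) = (1/3, 1/3, 1/3), H(Y) = 1.5850 bits

Joint entropy: H(X,Y) = 2.5850 bits

I(X;Y) = 1.0000 + 1.5850 - 2.5850 = 0.0000 bits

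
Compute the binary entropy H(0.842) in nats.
0.4363 nats

The binary entropy function is:
H(p) = -p log(p) - (1-p) log(1-p)

H(0.842) = -0.842 × log_e(0.842) - 0.158 × log_e(0.158)
H(0.842) = 0.4363 nats

Note: Binary entropy is maximized at p=0.5 (H=1 bit) and minimized at p=0 or p=1 (H=0).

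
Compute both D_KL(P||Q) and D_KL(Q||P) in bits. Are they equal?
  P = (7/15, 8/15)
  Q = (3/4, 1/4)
D_KL(P||Q) = 0.2636, D_KL(Q||P) = 0.2401

KL divergence is not symmetric: D_KL(P||Q) ≠ D_KL(Q||P) in general.

D_KL(P||Q) = 0.2636 bits
D_KL(Q||P) = 0.2401 bits

No, they are not equal!

This asymmetry is why KL divergence is not a true distance metric.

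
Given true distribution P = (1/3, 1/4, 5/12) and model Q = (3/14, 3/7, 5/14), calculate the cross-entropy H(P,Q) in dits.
0.5013 dits

Cross-entropy: H(P,Q) = -Σ p(x) log q(x)

Alternatively: H(P,Q) = H(P) + D_KL(P||Q)
H(P) = 0.4680 dits
D_KL(P||Q) = 0.0333 dits

H(P,Q) = 0.4680 + 0.0333 = 0.5013 dits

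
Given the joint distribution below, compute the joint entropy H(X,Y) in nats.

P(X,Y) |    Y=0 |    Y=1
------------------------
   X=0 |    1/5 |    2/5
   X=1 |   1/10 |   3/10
1.2799 nats

Joint entropy is H(X,Y) = -Σ_{x,y} p(x,y) log p(x,y).

Summing over all non-zero entries:
H(X,Y) = -[1/5·log_e(1/5) + 2/5·log_e(2/5) + 1/10·log_e(1/10) + 3/10·log_e(3/10)]
H(X,Y) = 1.2799 nats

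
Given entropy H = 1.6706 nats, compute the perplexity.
5.3154

Perplexity is e^H (or exp(H) for natural log).

H = 1.6706 nats
Perplexity = e^1.6706 = 5.3154

Interpretation: The model's uncertainty is equivalent to choosing uniformly among 5.3 options.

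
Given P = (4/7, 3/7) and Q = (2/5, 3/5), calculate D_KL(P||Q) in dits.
0.0259 dits

KL divergence: D_KL(P||Q) = Σ p(x) log(p(x)/q(x))

Computing term by term:
  x=0: 4/7 × log_10[(4/7)/(2/5)] = 4/7 × 0.1549 = 0.0885
  x=1: 3/7 × log_10[(3/7)/(3/5)] = 3/7 × -0.1461 = -0.0626

D_KL(P||Q) = 0.0259 dits

Note: KL divergence is always non-negative and equals 0 iff P = Q.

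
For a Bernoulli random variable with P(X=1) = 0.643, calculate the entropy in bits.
0.9402 bits

The binary entropy function is:
H(p) = -p log(p) - (1-p) log(1-p)

H(0.643) = -0.643 × log_2(0.643) - 0.357 × log_2(0.357)
H(0.643) = 0.9402 bits

Note: Binary entropy is maximized at p=0.5 (H=1 bit) and minimized at p=0 or p=1 (H=0).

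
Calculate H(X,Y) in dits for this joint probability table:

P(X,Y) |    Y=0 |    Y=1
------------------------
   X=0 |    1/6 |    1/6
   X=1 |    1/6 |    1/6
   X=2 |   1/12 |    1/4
0.7592 dits

Joint entropy is H(X,Y) = -Σ_{x,y} p(x,y) log p(x,y).

Summing over all non-zero entries:
H(X,Y) = -[1/6·log_10(1/6) + 1/6·log_10(1/6) + 1/6·log_10(1/6) + 1/6·log_10(1/6) + 1/12·log_10(1/12) + 1/4·log_10(1/4)]
H(X,Y) = 0.7592 dits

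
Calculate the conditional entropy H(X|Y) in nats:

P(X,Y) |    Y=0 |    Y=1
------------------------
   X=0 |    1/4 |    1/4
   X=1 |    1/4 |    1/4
0.6931 nats

Using the chain rule: H(X|Y) = H(X,Y) - H(Y)

First, compute H(X,Y) = 1.3863 nats

Marginal P(Y) = (1/2, 1/2)
H(Y) = 0.6931 nats

H(X|Y) = H(X,Y) - H(Y) = 1.3863 - 0.6931 = 0.6931 nats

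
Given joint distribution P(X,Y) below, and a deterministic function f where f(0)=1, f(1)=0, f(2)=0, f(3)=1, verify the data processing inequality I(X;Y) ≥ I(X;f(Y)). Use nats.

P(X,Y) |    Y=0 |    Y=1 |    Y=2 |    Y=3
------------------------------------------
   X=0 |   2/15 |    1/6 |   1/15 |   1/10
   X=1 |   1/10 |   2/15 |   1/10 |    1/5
I(X;Y) = 0.0224, I(X;f(Y)) = 0.0020, inequality holds: 0.0224 ≥ 0.0020

Data Processing Inequality: For any Markov chain X → Y → Z, we have I(X;Y) ≥ I(X;Z).

Here Z = f(Y) is a deterministic function of Y, forming X → Y → Z.

Original I(X;Y) = 0.0224 nats

After applying f:
P(X,Z) where Z=f(Y):
- P(X,Z=0) = P(X,Y=1) + P(X,Y=2)
- P(X,Z=1) = P(X,Y=0) + P(X,Y=3)

I(X;Z) = I(X;f(Y)) = 0.0020 nats

Verification: 0.0224 ≥ 0.0020 ✓

Information cannot be created by processing; the function f can only lose information about X.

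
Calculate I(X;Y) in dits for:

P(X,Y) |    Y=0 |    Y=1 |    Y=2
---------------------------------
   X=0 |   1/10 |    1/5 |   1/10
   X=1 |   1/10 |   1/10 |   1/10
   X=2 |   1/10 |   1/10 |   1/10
0.0060 dits

Mutual information: I(X;Y) = H(X) + H(Y) - H(X,Y)

Marginals:
P(X) = (2/5, 3/10, 3/10), H(X) = 0.4729 dits
P(Y) = (3/10, 2/5, 3/10), H(Y) = 0.4729 dits

Joint entropy: H(X,Y) = 0.9398 dits

I(X;Y) = 0.4729 + 0.4729 - 0.9398 = 0.0060 dits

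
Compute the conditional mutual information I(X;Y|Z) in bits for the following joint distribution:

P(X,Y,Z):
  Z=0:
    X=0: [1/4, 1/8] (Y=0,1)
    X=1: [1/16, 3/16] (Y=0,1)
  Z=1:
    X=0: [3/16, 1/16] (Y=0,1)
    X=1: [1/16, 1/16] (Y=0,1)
0.0944 bits

Conditional mutual information: I(X;Y|Z) = H(X|Z) + H(Y|Z) - H(X,Y|Z)

H(Z) = 0.9544
H(X,Z) = 1.9056 → H(X|Z) = 0.9512
H(Y,Z) = 1.9238 → H(Y|Z) = 0.9694
H(X,Y,Z) = 2.7806 → H(X,Y|Z) = 1.8262

I(X;Y|Z) = 0.9512 + 0.9694 - 1.8262 = 0.0944 bits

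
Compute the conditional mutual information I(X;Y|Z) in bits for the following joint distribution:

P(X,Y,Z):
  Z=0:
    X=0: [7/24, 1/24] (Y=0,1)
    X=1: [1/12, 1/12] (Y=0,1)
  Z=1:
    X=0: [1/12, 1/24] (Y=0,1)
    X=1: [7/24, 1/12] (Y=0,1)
0.0621 bits

Conditional mutual information: I(X;Y|Z) = H(X|Z) + H(Y|Z) - H(X,Y|Z)

H(Z) = 1.0000
H(X,Z) = 1.8648 → H(X|Z) = 0.8648
H(Y,Z) = 1.8113 → H(Y|Z) = 0.8113
H(X,Y,Z) = 2.6140 → H(X,Y|Z) = 1.6140

I(X;Y|Z) = 0.8648 + 0.8113 - 1.6140 = 0.0621 bits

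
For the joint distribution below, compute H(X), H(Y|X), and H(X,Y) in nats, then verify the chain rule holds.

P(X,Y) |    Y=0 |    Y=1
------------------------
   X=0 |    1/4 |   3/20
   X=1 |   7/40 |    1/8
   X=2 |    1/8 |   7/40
H(X,Y) = 1.7610, H(X) = 1.0889, H(Y|X) = 0.6721 (all in nats)

Chain rule: H(X,Y) = H(X) + H(Y|X)

Left side — joint entropy directly:
H(X,Y) = -Σ p(x,y) log p(x,y) = 1.7610 nats

Right side — compute H(Y|X) from the conditional distributions:
P(X) = (2/5, 3/10, 3/10), so H(X) = 1.0889 nats
H(Y|X) = Σ_x P(X=x) · H(Y|X=x):
  P(Y|X=0) = (5/8, 3/8), H(Y|X=0) = 0.6616, weight P(X=0) = 2/5
  P(Y|X=1) = (7/12, 5/12), H(Y|X=1) = 0.6792, weight P(X=1) = 3/10
  P(Y|X=2) = (5/12, 7/12), H(Y|X=2) = 0.6792, weight P(X=2) = 3/10
H(Y|X) = 0.6721 nats

H(X) + H(Y|X) = 1.0889 + 0.6721 = 1.7610 nats

Both sides equal 1.7610 nats. ✓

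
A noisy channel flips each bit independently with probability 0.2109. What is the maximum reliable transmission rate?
0.2568 bits

For a binary symmetric channel (BSC) with error probability p:
Capacity C = 1 - H(p) bits per symbol

where H(p) = -p log₂(p) - (1-p) log₂(1-p) is the binary entropy function.

H(0.2109) = 0.7432 bits
C = 1 - 0.7432 = 0.2568 bits per symbol

This means we can reliably transmit up to 0.2568 bits of information per channel use.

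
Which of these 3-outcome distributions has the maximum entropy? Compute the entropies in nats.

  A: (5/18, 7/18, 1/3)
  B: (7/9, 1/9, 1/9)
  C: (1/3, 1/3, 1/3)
C

For a discrete distribution over n outcomes, entropy is maximized by the uniform distribution.

Computing entropies:
H(A) = 1.0893 nats
H(B) = 0.6837 nats
H(C) = 1.0986 nats

The uniform distribution (where all probabilities equal 1/3) achieves the maximum entropy of log_e(3) = 1.0986 nats.

Distribution C has the highest entropy.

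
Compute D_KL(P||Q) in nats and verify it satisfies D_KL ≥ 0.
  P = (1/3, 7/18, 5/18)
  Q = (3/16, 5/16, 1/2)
0.1136 nats

KL divergence satisfies the Gibbs inequality: D_KL(P||Q) ≥ 0 for all distributions P, Q.

D_KL(P||Q) = Σ p(x) log(p(x)/q(x))
Term by term:
  x=0: 1/3 × log_e[(1/3)/(3/16)] = 0.1918
  x=1: 7/18 × log_e[(7/18)/(5/16)] = 0.0850
  x=2: 5/18 × log_e[(5/18)/(1/2)] = -0.1633
D_KL(P||Q) = 0.1136 nats

D_KL(P||Q) = 0.1136 ≥ 0 ✓

This non-negativity is a fundamental property: relative entropy cannot be negative because it measures how different Q is from P.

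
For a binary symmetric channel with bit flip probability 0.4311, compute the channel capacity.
0.0137 bits

For a binary symmetric channel (BSC) with error probability p:
Capacity C = 1 - H(p) bits per symbol

where H(p) = -p log₂(p) - (1-p) log₂(1-p) is the binary entropy function.

H(0.4311) = 0.9863 bits
C = 1 - 0.9863 = 0.0137 bits per symbol

This means we can reliably transmit up to 0.0137 bits of information per channel use.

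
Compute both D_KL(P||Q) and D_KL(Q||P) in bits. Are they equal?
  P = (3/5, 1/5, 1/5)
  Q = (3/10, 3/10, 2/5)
D_KL(P||Q) = 0.2830, D_KL(Q||P) = 0.2755

KL divergence is not symmetric: D_KL(P||Q) ≠ D_KL(Q||P) in general.

D_KL(P||Q) = 0.2830 bits
D_KL(Q||P) = 0.2755 bits

No, they are not equal!

This asymmetry is why KL divergence is not a true distance metric.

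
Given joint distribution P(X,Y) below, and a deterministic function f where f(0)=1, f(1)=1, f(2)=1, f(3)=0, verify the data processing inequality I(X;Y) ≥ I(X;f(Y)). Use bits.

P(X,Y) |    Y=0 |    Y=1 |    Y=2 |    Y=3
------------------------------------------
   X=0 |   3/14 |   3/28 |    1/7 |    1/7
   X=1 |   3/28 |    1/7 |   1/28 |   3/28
I(X;Y) = 0.0499, I(X;f(Y)) = 0.0013, inequality holds: 0.0499 ≥ 0.0013

Data Processing Inequality: For any Markov chain X → Y → Z, we have I(X;Y) ≥ I(X;Z).

Here Z = f(Y) is a deterministic function of Y, forming X → Y → Z.

Original I(X;Y) = 0.0499 bits

After applying f:
P(X,Z) where Z=f(Y):
- P(X,Z=0) = P(X,Y=3)
- P(X,Z=1) = P(X,Y=0) + P(X,Y=1) + P(X,Y=2)

I(X;Z) = I(X;f(Y)) = 0.0013 bits

Verification: 0.0499 ≥ 0.0013 ✓

Information cannot be created by processing; the function f can only lose information about X.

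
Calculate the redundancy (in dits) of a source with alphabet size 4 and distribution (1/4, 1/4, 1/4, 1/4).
0.0000 dits

Redundancy measures how far a source is from maximum entropy:
R = H_max - H(X)

Maximum entropy for 4 symbols: H_max = log_10(4) = 0.6021 dits
Actual entropy: H(X) = 0.6021 dits
Redundancy: R = 0.6021 - 0.6021 = 0.0000 dits

This redundancy represents potential for compression: the source could be compressed by 0.0000 dits per symbol.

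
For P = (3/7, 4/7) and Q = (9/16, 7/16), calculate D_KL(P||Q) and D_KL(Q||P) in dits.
D_KL(P||Q) = 0.0157, D_KL(Q||P) = 0.0157

KL divergence is not symmetric: D_KL(P||Q) ≠ D_KL(Q||P) in general.

D_KL(P||Q) = 0.0157 dits
D_KL(Q||P) = 0.0157 dits

In this case they happen to be equal (to 4 decimal places).

This asymmetry is why KL divergence is not a true distance metric.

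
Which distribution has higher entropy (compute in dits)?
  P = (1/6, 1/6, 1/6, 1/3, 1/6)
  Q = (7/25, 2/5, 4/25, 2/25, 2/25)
P

Computing entropies in dits:
H(P) = 0.6778
H(Q) = 0.6168

Distribution P has higher entropy.

Intuition: The distribution closer to uniform (more spread out) has higher entropy.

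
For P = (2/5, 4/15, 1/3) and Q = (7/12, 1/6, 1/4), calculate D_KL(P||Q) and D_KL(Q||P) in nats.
D_KL(P||Q) = 0.0703, D_KL(Q||P) = 0.0698

KL divergence is not symmetric: D_KL(P||Q) ≠ D_KL(Q||P) in general.

D_KL(P||Q) = 0.0703 nats
D_KL(Q||P) = 0.0698 nats

No, they are not equal!

This asymmetry is why KL divergence is not a true distance metric.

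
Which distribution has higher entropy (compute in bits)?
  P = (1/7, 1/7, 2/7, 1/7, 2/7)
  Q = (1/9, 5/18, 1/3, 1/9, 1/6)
P

Computing entropies in bits:
H(P) = 2.2359
H(Q) = 2.1769

Distribution P has higher entropy.

Intuition: The distribution closer to uniform (more spread out) has higher entropy.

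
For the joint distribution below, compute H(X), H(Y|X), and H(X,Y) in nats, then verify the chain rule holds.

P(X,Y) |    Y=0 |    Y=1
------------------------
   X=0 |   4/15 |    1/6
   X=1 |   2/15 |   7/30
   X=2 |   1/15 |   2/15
H(X,Y) = 1.7085, H(X) = 1.0521, H(Y|X) = 0.6564 (all in nats)

Chain rule: H(X,Y) = H(X) + H(Y|X)

Left side — joint entropy directly:
H(X,Y) = -Σ p(x,y) log p(x,y) = 1.7085 nats

Right side — compute H(Y|X) from the conditional distributions:
P(X) = (13/30, 11/30, 1/5), so H(X) = 1.0521 nats
H(Y|X) = Σ_x P(X=x) · H(Y|X=x):
  P(Y|X=0) = (8/13, 5/13), H(Y|X=0) = 0.6663, weight P(X=0) = 13/30
  P(Y|X=1) = (4/11, 7/11), H(Y|X=1) = 0.6555, weight P(X=1) = 11/30
  P(Y|X=2) = (1/3, 2/3), H(Y|X=2) = 0.6365, weight P(X=2) = 1/5
H(Y|X) = 0.6564 nats

H(X) + H(Y|X) = 1.0521 + 0.6564 = 1.7085 nats

Both sides equal 1.7085 nats. ✓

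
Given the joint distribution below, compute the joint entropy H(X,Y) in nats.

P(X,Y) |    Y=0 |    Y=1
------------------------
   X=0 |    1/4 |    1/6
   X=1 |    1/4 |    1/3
1.3580 nats

Joint entropy is H(X,Y) = -Σ_{x,y} p(x,y) log p(x,y).

Summing over all non-zero entries:
H(X,Y) = -[1/4·log_e(1/4) + 1/6·log_e(1/6) + 1/4·log_e(1/4) + 1/3·log_e(1/3)]
H(X,Y) = 1.3580 nats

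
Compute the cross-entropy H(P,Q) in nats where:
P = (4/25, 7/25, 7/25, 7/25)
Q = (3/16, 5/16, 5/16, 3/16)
1.3879 nats

Cross-entropy: H(P,Q) = -Σ p(x) log q(x)

Alternatively: H(P,Q) = H(P) + D_KL(P||Q)
H(P) = 1.3625 nats
D_KL(P||Q) = 0.0254 nats

H(P,Q) = 1.3625 + 0.0254 = 1.3879 nats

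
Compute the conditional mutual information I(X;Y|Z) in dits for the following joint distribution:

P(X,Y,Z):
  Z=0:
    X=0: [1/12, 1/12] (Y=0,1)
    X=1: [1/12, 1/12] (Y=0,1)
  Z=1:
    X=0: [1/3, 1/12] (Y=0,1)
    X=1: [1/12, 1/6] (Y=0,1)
0.0319 dits

Conditional mutual information: I(X;Y|Z) = H(X|Z) + H(Y|Z) - H(X,Y|Z)

H(Z) = 0.2764
H(X,Z) = 0.5683 → H(X|Z) = 0.2919
H(Y,Z) = 0.5683 → H(Y|Z) = 0.2919
H(X,Y,Z) = 0.8283 → H(X,Y|Z) = 0.5519

I(X;Y|Z) = 0.2919 + 0.2919 - 0.5519 = 0.0319 dits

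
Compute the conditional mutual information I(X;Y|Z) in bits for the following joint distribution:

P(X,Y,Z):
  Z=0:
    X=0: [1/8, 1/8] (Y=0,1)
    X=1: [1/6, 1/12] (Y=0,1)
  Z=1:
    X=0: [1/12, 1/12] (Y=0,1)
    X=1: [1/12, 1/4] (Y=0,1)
0.0324 bits

Conditional mutual information: I(X;Y|Z) = H(X|Z) + H(Y|Z) - H(X,Y|Z)

H(Z) = 1.0000
H(X,Z) = 1.9591 → H(X|Z) = 0.9591
H(Y,Z) = 1.9491 → H(Y|Z) = 0.9491
H(X,Y,Z) = 2.8758 → H(X,Y|Z) = 1.8758

I(X;Y|Z) = 0.9591 + 0.9491 - 1.8758 = 0.0324 bits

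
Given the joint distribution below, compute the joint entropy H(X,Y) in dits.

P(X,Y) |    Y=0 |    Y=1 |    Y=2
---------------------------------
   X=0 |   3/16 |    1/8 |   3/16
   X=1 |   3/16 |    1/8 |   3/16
0.7710 dits

Joint entropy is H(X,Y) = -Σ_{x,y} p(x,y) log p(x,y).

Summing over all non-zero entries:
H(X,Y) = -[3/16·log_10(3/16) + 1/8·log_10(1/8) + 3/16·log_10(3/16) + 3/16·log_10(3/16) + 1/8·log_10(1/8) + 3/16·log_10(3/16)]
H(X,Y) = 0.7710 dits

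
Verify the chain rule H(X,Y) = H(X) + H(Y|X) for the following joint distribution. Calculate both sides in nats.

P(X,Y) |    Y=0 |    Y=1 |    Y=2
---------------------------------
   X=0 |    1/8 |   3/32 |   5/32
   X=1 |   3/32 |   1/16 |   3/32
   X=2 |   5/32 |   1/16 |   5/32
H(X,Y) = 2.1424, H(X) = 1.0822, H(Y|X) = 1.0602 (all in nats)

Chain rule: H(X,Y) = H(X) + H(Y|X)

Left side — joint entropy directly:
H(X,Y) = -Σ p(x,y) log p(x,y) = 2.1424 nats

Right side — compute H(Y|X) from the conditional distributions:
P(X) = (3/8, 1/4, 3/8), so H(X) = 1.0822 nats
H(Y|X) = Σ_x P(X=x) · H(Y|X=x):
  P(Y|X=0) = (1/3, 1/4, 5/12), H(Y|X=0) = 1.0776, weight P(X=0) = 3/8
  P(Y|X=1) = (3/8, 1/4, 3/8), H(Y|X=1) = 1.0822, weight P(X=1) = 1/4
  P(Y|X=2) = (5/12, 1/6, 5/12), H(Y|X=2) = 1.0282, weight P(X=2) = 3/8
H(Y|X) = 1.0602 nats

H(X) + H(Y|X) = 1.0822 + 1.0602 = 2.1424 nats

Both sides equal 2.1424 nats. ✓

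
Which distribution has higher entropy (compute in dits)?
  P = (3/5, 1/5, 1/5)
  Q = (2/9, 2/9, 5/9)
Q

Computing entropies in dits:
H(P) = 0.4127
H(Q) = 0.4321

Distribution Q has higher entropy.

Intuition: The distribution closer to uniform (more spread out) has higher entropy.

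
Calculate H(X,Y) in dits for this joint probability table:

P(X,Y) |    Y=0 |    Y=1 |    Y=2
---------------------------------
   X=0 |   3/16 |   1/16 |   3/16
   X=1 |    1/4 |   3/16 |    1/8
0.7476 dits

Joint entropy is H(X,Y) = -Σ_{x,y} p(x,y) log p(x,y).

Summing over all non-zero entries:
H(X,Y) = -[3/16·log_10(3/16) + 1/16·log_10(1/16) + 3/16·log_10(3/16) + 1/4·log_10(1/4) + 3/16·log_10(3/16) + 1/8·log_10(1/8)]
H(X,Y) = 0.7476 dits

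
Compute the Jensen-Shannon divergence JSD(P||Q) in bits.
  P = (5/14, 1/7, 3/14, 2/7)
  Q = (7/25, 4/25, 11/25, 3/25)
0.0575 bits

Jensen-Shannon divergence is:
JSD(P||Q) = 0.5 × D_KL(P||M) + 0.5 × D_KL(Q||M)
where M = 0.5 × (P + Q) is the mixture distribution.

M = 0.5 × (5/14, 1/7, 3/14, 2/7) + 0.5 × (7/25, 4/25, 11/25, 3/25) = (0.318571, 0.151429, 0.327143, 0.202857)

D_KL(P||M) = 0.0573 bits
D_KL(Q||M) = 0.0578 bits

JSD(P||Q) = 0.5 × 0.0573 + 0.5 × 0.0578 = 0.0575 bits

Unlike KL divergence, JSD is symmetric and bounded: 0 ≤ JSD ≤ log(2).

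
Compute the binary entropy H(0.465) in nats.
0.6907 nats

The binary entropy function is:
H(p) = -p log(p) - (1-p) log(1-p)

H(0.465) = -0.465 × log_e(0.465) - 0.535 × log_e(0.535)
H(0.465) = 0.6907 nats

Note: Binary entropy is maximized at p=0.5 (H=1 bit) and minimized at p=0 or p=1 (H=0).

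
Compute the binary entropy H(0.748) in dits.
0.2452 dits

The binary entropy function is:
H(p) = -p log(p) - (1-p) log(1-p)

H(0.748) = -0.748 × log_10(0.748) - 0.252 × log_10(0.252)
H(0.748) = 0.2452 dits

Note: Binary entropy is maximized at p=0.5 (H=1 bit) and minimized at p=0 or p=1 (H=0).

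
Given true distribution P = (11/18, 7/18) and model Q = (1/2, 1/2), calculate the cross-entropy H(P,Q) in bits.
1.0000 bits

Cross-entropy: H(P,Q) = -Σ p(x) log q(x)

Alternatively: H(P,Q) = H(P) + D_KL(P||Q)
H(P) = 0.9641 bits
D_KL(P||Q) = 0.0359 bits

H(P,Q) = 0.9641 + 0.0359 = 1.0000 bits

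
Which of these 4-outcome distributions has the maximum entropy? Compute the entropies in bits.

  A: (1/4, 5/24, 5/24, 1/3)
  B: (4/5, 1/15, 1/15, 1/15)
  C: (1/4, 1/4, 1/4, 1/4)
C

For a discrete distribution over n outcomes, entropy is maximized by the uniform distribution.

Computing entropies:
H(A) = 1.9713 bits
H(B) = 1.0389 bits
H(C) = 2.0000 bits

The uniform distribution (where all probabilities equal 1/4) achieves the maximum entropy of log_2(4) = 2.0000 bits.

Distribution C has the highest entropy.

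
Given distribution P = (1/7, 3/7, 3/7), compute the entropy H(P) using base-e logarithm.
1.0042 nats

Shannon entropy is H(X) = -Σ p(x) log p(x).

For P = (1/7, 3/7, 3/7):
H = -1/7 × log_e(1/7) -3/7 × log_e(3/7) -3/7 × log_e(3/7)
H = 1.0042 nats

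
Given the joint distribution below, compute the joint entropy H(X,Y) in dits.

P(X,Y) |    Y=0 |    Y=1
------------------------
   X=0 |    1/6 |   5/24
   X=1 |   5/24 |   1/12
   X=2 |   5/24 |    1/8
0.7583 dits

Joint entropy is H(X,Y) = -Σ_{x,y} p(x,y) log p(x,y).

Summing over all non-zero entries:
H(X,Y) = -[1/6·log_10(1/6) + 5/24·log_10(5/24) + 5/24·log_10(5/24) + 1/12·log_10(1/12) + 5/24·log_10(5/24) + 1/8·log_10(1/8)]
H(X,Y) = 0.7583 dits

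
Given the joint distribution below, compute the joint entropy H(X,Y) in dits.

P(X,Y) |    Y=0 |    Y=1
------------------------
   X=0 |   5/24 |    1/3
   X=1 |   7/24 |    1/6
0.5867 dits

Joint entropy is H(X,Y) = -Σ_{x,y} p(x,y) log p(x,y).

Summing over all non-zero entries:
H(X,Y) = -[5/24·log_10(5/24) + 1/3·log_10(1/3) + 7/24·log_10(7/24) + 1/6·log_10(1/6)]
H(X,Y) = 0.5867 dits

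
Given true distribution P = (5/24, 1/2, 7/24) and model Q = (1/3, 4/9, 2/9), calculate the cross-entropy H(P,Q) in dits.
0.4660 dits

Cross-entropy: H(P,Q) = -Σ p(x) log q(x)

Alternatively: H(P,Q) = H(P) + D_KL(P||Q)
H(P) = 0.4485 dits
D_KL(P||Q) = 0.0175 dits

H(P,Q) = 0.4485 + 0.0175 = 0.4660 dits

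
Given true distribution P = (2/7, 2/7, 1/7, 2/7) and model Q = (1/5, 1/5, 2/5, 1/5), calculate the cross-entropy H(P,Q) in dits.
0.6560 dits

Cross-entropy: H(P,Q) = -Σ p(x) log q(x)

Alternatively: H(P,Q) = H(P) + D_KL(P||Q)
H(P) = 0.5871 dits
D_KL(P||Q) = 0.0689 dits

H(P,Q) = 0.5871 + 0.0689 = 0.6560 dits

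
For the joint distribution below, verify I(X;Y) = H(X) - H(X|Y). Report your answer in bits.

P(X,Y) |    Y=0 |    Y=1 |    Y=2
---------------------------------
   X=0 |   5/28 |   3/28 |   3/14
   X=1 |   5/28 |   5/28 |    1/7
I(X;Y) = 0.0234 bits

Mutual information has multiple equivalent forms:
- I(X;Y) = H(X) - H(X|Y)
- I(X;Y) = H(Y) - H(Y|X)
- I(X;Y) = H(X) + H(Y) - H(X,Y)

Computing all quantities:
H(X) = 1.0000, H(Y) = 1.5774, H(X,Y) = 2.5540
H(X|Y) = 0.9766, H(Y|X) = 1.5540

Verification:
H(X) - H(X|Y) = 1.0000 - 0.9766 = 0.0234
H(Y) - H(Y|X) = 1.5774 - 1.5540 = 0.0234
H(X) + H(Y) - H(X,Y) = 1.0000 + 1.5774 - 2.5540 = 0.0234

All forms give I(X;Y) = 0.0234 bits. ✓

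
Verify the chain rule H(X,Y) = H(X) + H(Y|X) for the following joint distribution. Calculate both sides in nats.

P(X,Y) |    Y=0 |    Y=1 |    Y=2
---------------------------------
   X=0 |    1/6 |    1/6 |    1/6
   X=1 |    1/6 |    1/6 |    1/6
H(X,Y) = 1.7918, H(X) = 0.6931, H(Y|X) = 1.0986 (all in nats)

Chain rule: H(X,Y) = H(X) + H(Y|X)

Left side — joint entropy directly:
H(X,Y) = -Σ p(x,y) log p(x,y) = 1.7918 nats

Right side — compute H(Y|X) from the conditional distributions:
P(X) = (1/2, 1/2), so H(X) = 0.6931 nats
H(Y|X) = Σ_x P(X=x) · H(Y|X=x):
  P(Y|X=0) = (1/3, 1/3, 1/3), H(Y|X=0) = 1.0986, weight P(X=0) = 1/2
  P(Y|X=1) = (1/3, 1/3, 1/3), H(Y|X=1) = 1.0986, weight P(X=1) = 1/2
H(Y|X) = 1.0986 nats

H(X) + H(Y|X) = 0.6931 + 1.0986 = 1.7918 nats

Both sides equal 1.7918 nats. ✓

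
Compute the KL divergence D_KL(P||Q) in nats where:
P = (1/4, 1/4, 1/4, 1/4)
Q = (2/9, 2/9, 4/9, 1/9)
0.1178 nats

KL divergence: D_KL(P||Q) = Σ p(x) log(p(x)/q(x))

Computing term by term:
  x=0: 1/4 × log_e[(1/4)/(2/9)] = 1/4 × 0.1178 = 0.0294
  x=1: 1/4 × log_e[(1/4)/(2/9)] = 1/4 × 0.1178 = 0.0294
  x=2: 1/4 × log_e[(1/4)/(4/9)] = 1/4 × -0.5754 = -0.1438
  x=3: 1/4 × log_e[(1/4)/(1/9)] = 1/4 × 0.8109 = 0.2027

D_KL(P||Q) = 0.1178 nats

Note: KL divergence is always non-negative and equals 0 iff P = Q.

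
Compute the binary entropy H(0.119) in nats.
0.3649 nats

The binary entropy function is:
H(p) = -p log(p) - (1-p) log(1-p)

H(0.119) = -0.119 × log_e(0.119) - 0.881 × log_e(0.881)
H(0.119) = 0.3649 nats

Note: Binary entropy is maximized at p=0.5 (H=1 bit) and minimized at p=0 or p=1 (H=0).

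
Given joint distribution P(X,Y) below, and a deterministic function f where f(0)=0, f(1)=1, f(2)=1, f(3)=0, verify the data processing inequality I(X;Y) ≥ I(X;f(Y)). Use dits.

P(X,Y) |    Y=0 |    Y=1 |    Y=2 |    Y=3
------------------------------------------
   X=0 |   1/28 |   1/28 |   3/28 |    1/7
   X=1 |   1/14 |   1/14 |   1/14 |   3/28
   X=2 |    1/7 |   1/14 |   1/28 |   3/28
I(X;Y) = 0.0280, I(X;f(Y)) = 0.0044, inequality holds: 0.0280 ≥ 0.0044

Data Processing Inequality: For any Markov chain X → Y → Z, we have I(X;Y) ≥ I(X;Z).

Here Z = f(Y) is a deterministic function of Y, forming X → Y → Z.

Original I(X;Y) = 0.0280 dits

After applying f:
P(X,Z) where Z=f(Y):
- P(X,Z=0) = P(X,Y=0) + P(X,Y=3)
- P(X,Z=1) = P(X,Y=1) + P(X,Y=2)

I(X;Z) = I(X;f(Y)) = 0.0044 dits

Verification: 0.0280 ≥ 0.0044 ✓

Information cannot be created by processing; the function f can only lose information about X.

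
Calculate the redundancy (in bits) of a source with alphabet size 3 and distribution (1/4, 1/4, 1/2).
0.0850 bits

Redundancy measures how far a source is from maximum entropy:
R = H_max - H(X)

Maximum entropy for 3 symbols: H_max = log_2(3) = 1.5850 bits
Actual entropy: H(X) = 1.5000 bits
Redundancy: R = 1.5850 - 1.5000 = 0.0850 bits

This redundancy represents potential for compression: the source could be compressed by 0.0850 bits per symbol.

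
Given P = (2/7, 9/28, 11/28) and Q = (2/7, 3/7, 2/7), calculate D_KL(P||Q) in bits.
0.0471 bits

KL divergence: D_KL(P||Q) = Σ p(x) log(p(x)/q(x))

Computing term by term:
  x=0: 2/7 × log_2[(2/7)/(2/7)] = 2/7 × 0.0000 = 0.0000
  x=1: 9/28 × log_2[(9/28)/(3/7)] = 9/28 × -0.4150 = -0.1334
  x=2: 11/28 × log_2[(11/28)/(2/7)] = 11/28 × 0.4594 = 0.1805

D_KL(P||Q) = 0.0471 bits

Note: KL divergence is always non-negative and equals 0 iff P = Q.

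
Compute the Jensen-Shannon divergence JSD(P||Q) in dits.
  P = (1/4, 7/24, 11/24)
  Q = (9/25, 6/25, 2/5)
0.0031 dits

Jensen-Shannon divergence is:
JSD(P||Q) = 0.5 × D_KL(P||M) + 0.5 × D_KL(Q||M)
where M = 0.5 × (P + Q) is the mixture distribution.

M = 0.5 × (1/4, 7/24, 11/24) + 0.5 × (9/25, 6/25, 2/5) = (0.305, 0.265833, 0.429167)

D_KL(P||M) = 0.0032 dits
D_KL(Q||M) = 0.0030 dits

JSD(P||Q) = 0.5 × 0.0032 + 0.5 × 0.0030 = 0.0031 dits

Unlike KL divergence, JSD is symmetric and bounded: 0 ≤ JSD ≤ log(2).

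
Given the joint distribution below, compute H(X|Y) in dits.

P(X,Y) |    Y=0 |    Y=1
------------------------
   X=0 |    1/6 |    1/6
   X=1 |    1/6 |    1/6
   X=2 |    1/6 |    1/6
0.4771 dits

Using the chain rule: H(X|Y) = H(X,Y) - H(Y)

First, compute H(X,Y) = 0.7782 dits

Marginal P(Y) = (1/2, 1/2)
H(Y) = 0.3010 dits

H(X|Y) = H(X,Y) - H(Y) = 0.7782 - 0.3010 = 0.4771 dits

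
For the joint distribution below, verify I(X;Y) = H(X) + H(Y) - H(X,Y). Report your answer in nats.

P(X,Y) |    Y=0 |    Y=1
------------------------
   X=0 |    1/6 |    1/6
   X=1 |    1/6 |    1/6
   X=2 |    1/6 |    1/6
I(X;Y) = 0.0000 nats

Mutual information has multiple equivalent forms:
- I(X;Y) = H(X) - H(X|Y)
- I(X;Y) = H(Y) - H(Y|X)
- I(X;Y) = H(X) + H(Y) - H(X,Y)

Computing all quantities:
H(X) = 1.0986, H(Y) = 0.6931, H(X,Y) = 1.7918
H(X|Y) = 1.0986, H(Y|X) = 0.6931

Verification:
H(X) - H(X|Y) = 1.0986 - 1.0986 = 0.0000
H(Y) - H(Y|X) = 0.6931 - 0.6931 = 0.0000
H(X) + H(Y) - H(X,Y) = 1.0986 + 0.6931 - 1.7918 = 0.0000

All forms give I(X;Y) = 0.0000 nats. ✓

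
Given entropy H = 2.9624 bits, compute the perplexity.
7.7942

Perplexity is 2^H (or exp(H) for natural log).

H = 2.9624 bits
Perplexity = 2^2.9624 = 7.7942

Interpretation: The model's uncertainty is equivalent to choosing uniformly among 7.8 options.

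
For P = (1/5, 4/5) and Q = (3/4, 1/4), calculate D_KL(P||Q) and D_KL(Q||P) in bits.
D_KL(P||Q) = 0.9611, D_KL(Q||P) = 1.0106

KL divergence is not symmetric: D_KL(P||Q) ≠ D_KL(Q||P) in general.

D_KL(P||Q) = 0.9611 bits
D_KL(Q||P) = 1.0106 bits

No, they are not equal!

This asymmetry is why KL divergence is not a true distance metric.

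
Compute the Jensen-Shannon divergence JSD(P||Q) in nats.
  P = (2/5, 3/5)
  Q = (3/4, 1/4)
0.0642 nats

Jensen-Shannon divergence is:
JSD(P||Q) = 0.5 × D_KL(P||M) + 0.5 × D_KL(Q||M)
where M = 0.5 × (P + Q) is the mixture distribution.

M = 0.5 × (2/5, 3/5) + 0.5 × (3/4, 1/4) = (23/40, 17/40)

D_KL(P||M) = 0.0617 nats
D_KL(Q||M) = 0.0666 nats

JSD(P||Q) = 0.5 × 0.0617 + 0.5 × 0.0666 = 0.0642 nats

Unlike KL divergence, JSD is symmetric and bounded: 0 ≤ JSD ≤ log(2).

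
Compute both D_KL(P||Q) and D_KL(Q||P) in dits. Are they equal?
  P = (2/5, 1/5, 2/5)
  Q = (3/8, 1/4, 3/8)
D_KL(P||Q) = 0.0030, D_KL(Q||P) = 0.0032

KL divergence is not symmetric: D_KL(P||Q) ≠ D_KL(Q||P) in general.

D_KL(P||Q) = 0.0030 dits
D_KL(Q||P) = 0.0032 dits

No, they are not equal!

This asymmetry is why KL divergence is not a true distance metric.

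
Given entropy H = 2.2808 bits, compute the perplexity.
4.8595

Perplexity is 2^H (or exp(H) for natural log).

H = 2.2808 bits
Perplexity = 2^2.2808 = 4.8595

Interpretation: The model's uncertainty is equivalent to choosing uniformly among 4.9 options.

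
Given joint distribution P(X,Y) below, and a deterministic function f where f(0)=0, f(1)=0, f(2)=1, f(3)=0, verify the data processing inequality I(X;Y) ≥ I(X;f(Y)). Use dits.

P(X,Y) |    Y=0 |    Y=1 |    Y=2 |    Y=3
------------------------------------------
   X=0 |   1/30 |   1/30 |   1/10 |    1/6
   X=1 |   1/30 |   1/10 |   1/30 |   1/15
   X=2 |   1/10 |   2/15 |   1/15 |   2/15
I(X;Y) = 0.0294, I(X;f(Y)) = 0.0065, inequality holds: 0.0294 ≥ 0.0065

Data Processing Inequality: For any Markov chain X → Y → Z, we have I(X;Y) ≥ I(X;Z).

Here Z = f(Y) is a deterministic function of Y, forming X → Y → Z.

Original I(X;Y) = 0.0294 dits

After applying f:
P(X,Z) where Z=f(Y):
- P(X,Z=0) = P(X,Y=0) + P(X,Y=1) + P(X,Y=3)
- P(X,Z=1) = P(X,Y=2)

I(X;Z) = I(X;f(Y)) = 0.0065 dits

Verification: 0.0294 ≥ 0.0065 ✓

Information cannot be created by processing; the function f can only lose information about X.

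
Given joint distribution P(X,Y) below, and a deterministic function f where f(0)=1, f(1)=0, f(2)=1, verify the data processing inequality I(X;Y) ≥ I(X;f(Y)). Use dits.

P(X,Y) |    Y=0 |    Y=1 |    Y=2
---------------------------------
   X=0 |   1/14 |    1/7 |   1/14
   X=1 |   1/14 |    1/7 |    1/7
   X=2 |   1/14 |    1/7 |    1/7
I(X;Y) = 0.0045, I(X;f(Y)) = 0.0018, inequality holds: 0.0045 ≥ 0.0018

Data Processing Inequality: For any Markov chain X → Y → Z, we have I(X;Y) ≥ I(X;Z).

Here Z = f(Y) is a deterministic function of Y, forming X → Y → Z.

Original I(X;Y) = 0.0045 dits

After applying f:
P(X,Z) where Z=f(Y):
- P(X,Z=0) = P(X,Y=1)
- P(X,Z=1) = P(X,Y=0) + P(X,Y=2)

I(X;Z) = I(X;f(Y)) = 0.0018 dits

Verification: 0.0045 ≥ 0.0018 ✓

Information cannot be created by processing; the function f can only lose information about X.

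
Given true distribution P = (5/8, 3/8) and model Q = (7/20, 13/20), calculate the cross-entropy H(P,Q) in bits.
1.1797 bits

Cross-entropy: H(P,Q) = -Σ p(x) log q(x)

Alternatively: H(P,Q) = H(P) + D_KL(P||Q)
H(P) = 0.9544 bits
D_KL(P||Q) = 0.2252 bits

H(P,Q) = 0.9544 + 0.2252 = 1.1797 bits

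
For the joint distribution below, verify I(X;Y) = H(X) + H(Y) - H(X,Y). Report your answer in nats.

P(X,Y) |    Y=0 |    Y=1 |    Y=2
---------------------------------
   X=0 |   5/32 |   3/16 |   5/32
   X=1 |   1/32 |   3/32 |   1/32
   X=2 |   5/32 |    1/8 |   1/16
I(X;Y) = 0.0275 nats

Mutual information has multiple equivalent forms:
- I(X;Y) = H(X) - H(X|Y)
- I(X;Y) = H(Y) - H(Y|X)
- I(X;Y) = H(X) + H(Y) - H(X,Y)

Computing all quantities:
H(X) = 1.0037, H(Y) = 1.0796, H(X,Y) = 2.0558
H(X|Y) = 0.9762, H(Y|X) = 1.0521

Verification:
H(X) - H(X|Y) = 1.0037 - 0.9762 = 0.0275
H(Y) - H(Y|X) = 1.0796 - 1.0521 = 0.0275
H(X) + H(Y) - H(X,Y) = 1.0037 + 1.0796 - 2.0558 = 0.0275

All forms give I(X;Y) = 0.0275 nats. ✓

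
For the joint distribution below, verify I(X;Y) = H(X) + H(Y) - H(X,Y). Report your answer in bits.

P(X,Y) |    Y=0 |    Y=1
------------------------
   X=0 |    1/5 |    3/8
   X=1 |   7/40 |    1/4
I(X;Y) = 0.0031 bits

Mutual information has multiple equivalent forms:
- I(X;Y) = H(X) - H(X|Y)
- I(X;Y) = H(Y) - H(Y|X)
- I(X;Y) = H(X) + H(Y) - H(X,Y)

Computing all quantities:
H(X) = 0.9837, H(Y) = 0.9544, H(X,Y) = 1.9351
H(X|Y) = 0.9806, H(Y|X) = 0.9514

Verification:
H(X) - H(X|Y) = 0.9837 - 0.9806 = 0.0031
H(Y) - H(Y|X) = 0.9544 - 0.9514 = 0.0031
H(X) + H(Y) - H(X,Y) = 0.9837 + 0.9544 - 1.9351 = 0.0031

All forms give I(X;Y) = 0.0031 bits. ✓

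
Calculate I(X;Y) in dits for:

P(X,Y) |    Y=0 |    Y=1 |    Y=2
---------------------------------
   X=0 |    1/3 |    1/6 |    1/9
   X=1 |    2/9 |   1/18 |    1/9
0.0067 dits

Mutual information: I(X;Y) = H(X) + H(Y) - H(X,Y)

Marginals:
P(X) = (11/18, 7/18), H(X) = 0.2902 dits
P(Y) = (5/9, 2/9, 2/9), H(Y) = 0.4321 dits

Joint entropy: H(X,Y) = 0.7157 dits

I(X;Y) = 0.2902 + 0.4321 - 0.7157 = 0.0067 dits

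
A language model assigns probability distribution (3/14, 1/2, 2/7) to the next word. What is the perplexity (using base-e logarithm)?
2.8140

Perplexity is e^H (or exp(H) for natural log).

First, H = -Σ p log p = 1.0346 nats
Perplexity = e^1.0346 = 2.8140

Interpretation: The model's uncertainty is equivalent to choosing uniformly among 2.8 options.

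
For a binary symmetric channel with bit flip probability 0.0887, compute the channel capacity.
0.5679 bits

For a binary symmetric channel (BSC) with error probability p:
Capacity C = 1 - H(p) bits per symbol

where H(p) = -p log₂(p) - (1-p) log₂(1-p) is the binary entropy function.

H(0.0887) = 0.4321 bits
C = 1 - 0.4321 = 0.5679 bits per symbol

This means we can reliably transmit up to 0.5679 bits of information per channel use.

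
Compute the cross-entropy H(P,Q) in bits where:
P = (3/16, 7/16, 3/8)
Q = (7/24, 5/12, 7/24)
1.5525 bits

Cross-entropy: H(P,Q) = -Σ p(x) log q(x)

Alternatively: H(P,Q) = H(P) + D_KL(P||Q)
H(P) = 1.5052 bits
D_KL(P||Q) = 0.0472 bits

H(P,Q) = 1.5052 + 0.0472 = 1.5525 bits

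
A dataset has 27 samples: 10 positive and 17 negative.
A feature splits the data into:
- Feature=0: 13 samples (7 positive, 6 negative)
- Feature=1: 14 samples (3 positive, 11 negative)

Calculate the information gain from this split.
0.0829 bits

Information Gain = H(Y) - H(Y|Feature)

Before split:
P(positive) = 10/27 = 0.3704
H(Y) = 0.9510 bits

After split:
Feature=0: H = 0.9957 bits (weight = 13/27)
Feature=1: H = 0.7496 bits (weight = 14/27)
H(Y|Feature) = (13/27)×0.9957 + (14/27)×0.7496 = 0.8681 bits

Information Gain = 0.9510 - 0.8681 = 0.0829 bits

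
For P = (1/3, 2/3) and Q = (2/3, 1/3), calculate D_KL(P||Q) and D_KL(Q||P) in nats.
D_KL(P||Q) = 0.2310, D_KL(Q||P) = 0.2310

KL divergence is not symmetric: D_KL(P||Q) ≠ D_KL(Q||P) in general.

D_KL(P||Q) = 0.2310 nats
D_KL(Q||P) = 0.2310 nats

In this case they happen to be equal (to 4 decimal places).

This asymmetry is why KL divergence is not a true distance metric.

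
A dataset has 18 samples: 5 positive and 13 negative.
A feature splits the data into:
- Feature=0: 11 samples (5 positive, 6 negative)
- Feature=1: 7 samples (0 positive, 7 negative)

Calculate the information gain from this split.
0.2449 bits

Information Gain = H(Y) - H(Y|Feature)

Before split:
P(positive) = 5/18 = 0.2778
H(Y) = 0.8524 bits

After split:
Feature=0: H = 0.9940 bits (weight = 11/18)
Feature=1: H = 0.0000 bits (weight = 7/18)
H(Y|Feature) = (11/18)×0.9940 + (7/18)×0.0000 = 0.6075 bits

Information Gain = 0.8524 - 0.6075 = 0.2449 bits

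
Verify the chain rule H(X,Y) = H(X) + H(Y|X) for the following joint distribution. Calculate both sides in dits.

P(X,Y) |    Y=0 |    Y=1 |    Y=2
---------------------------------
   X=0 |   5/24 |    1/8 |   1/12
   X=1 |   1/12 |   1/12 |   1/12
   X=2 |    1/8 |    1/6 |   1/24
H(X,Y) = 0.9146, H(X) = 0.4680, H(Y|X) = 0.4466 (all in dits)

Chain rule: H(X,Y) = H(X) + H(Y|X)

Left side — joint entropy directly:
H(X,Y) = -Σ p(x,y) log p(x,y) = 0.9146 dits

Right side — compute H(Y|X) from the conditional distributions:
P(X) = (5/12, 1/4, 1/3), so H(X) = 0.4680 dits
H(Y|X) = Σ_x P(X=x) · H(Y|X=x):
  P(Y|X=0) = (1/2, 3/10, 1/5), H(Y|X=0) = 0.4472, weight P(X=0) = 5/12
  P(Y|X=1) = (1/3, 1/3, 1/3), H(Y|X=1) = 0.4771, weight P(X=1) = 1/4
  P(Y|X=2) = (3/8, 1/2, 1/8), H(Y|X=2) = 0.4231, weight P(X=2) = 1/3
H(Y|X) = 0.4466 dits

H(X) + H(Y|X) = 0.4680 + 0.4466 = 0.9146 dits

Both sides equal 0.9146 dits. ✓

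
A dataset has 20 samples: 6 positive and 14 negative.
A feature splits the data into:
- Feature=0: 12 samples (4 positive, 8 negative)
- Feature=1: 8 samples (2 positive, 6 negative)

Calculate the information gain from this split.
0.0058 bits

Information Gain = H(Y) - H(Y|Feature)

Before split:
P(positive) = 6/20 = 0.3000
H(Y) = 0.8813 bits

After split:
Feature=0: H = 0.9183 bits (weight = 12/20)
Feature=1: H = 0.8113 bits (weight = 8/20)
H(Y|Feature) = (12/20)×0.9183 + (8/20)×0.8113 = 0.8755 bits

Information Gain = 0.8813 - 0.8755 = 0.0058 bits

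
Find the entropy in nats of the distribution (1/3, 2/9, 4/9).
1.0609 nats

Shannon entropy is H(X) = -Σ p(x) log p(x).

For P = (1/3, 2/9, 4/9):
H = -1/3 × log_e(1/3) -2/9 × log_e(2/9) -4/9 × log_e(4/9)
H = 1.0609 nats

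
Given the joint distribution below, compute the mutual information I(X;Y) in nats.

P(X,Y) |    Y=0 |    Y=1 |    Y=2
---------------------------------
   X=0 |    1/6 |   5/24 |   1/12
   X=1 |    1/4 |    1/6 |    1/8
0.0114 nats

Mutual information: I(X;Y) = H(X) + H(Y) - H(X,Y)

Marginals:
P(X) = (11/24, 13/24), H(X) = 0.6897 nats
P(Y) = (5/12, 3/8, 5/24), H(Y) = 1.0594 nats

Joint entropy: H(X,Y) = 1.7376 nats

I(X;Y) = 0.6897 + 1.0594 - 1.7376 = 0.0114 nats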